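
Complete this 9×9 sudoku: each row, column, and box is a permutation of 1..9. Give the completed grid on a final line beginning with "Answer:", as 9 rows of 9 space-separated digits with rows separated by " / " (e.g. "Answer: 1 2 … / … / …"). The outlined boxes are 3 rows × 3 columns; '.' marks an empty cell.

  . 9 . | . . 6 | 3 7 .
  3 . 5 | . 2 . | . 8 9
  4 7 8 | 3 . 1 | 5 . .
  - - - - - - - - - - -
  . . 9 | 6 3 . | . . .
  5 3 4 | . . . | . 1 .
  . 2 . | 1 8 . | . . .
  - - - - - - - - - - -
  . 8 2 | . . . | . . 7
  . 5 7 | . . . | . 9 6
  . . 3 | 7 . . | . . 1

Step 1. [r7c7∈{4}] nothing but 4 survives at r7c7. So r7c7=4.
Step 2. [r5c7∈{2,6,7,8,9}] 6 has one home in row 5: r5c7, so r5c7=6.
Step 3. [r1c9∈{2,4}] box 3 places 4 nowhere but r1c9 ⇒ r1c9=4.
Step 4. [r8c6∈{2,3,4,8}] in row 8, 3 fits only at r8c6, so r8c6=3.
Step 5. [r9c6∈{2,4,5,8,9}] in col 6, 8 fits only at r9c6, so r9c6=8.
Step 6. [r2c6∈{4,7}] row 2 places 7 nowhere but r2c6, so r2c6=7.
Step 7. [r4c1∈{1,7,8}] 8 has one home in col 1: r4c1 ⇒ r4c1=8.
Step 8. [r8c4∈{2,4}] box 8 places 2 nowhere but r8c4. So r8c4=2.
Step 9. [r5c4∈{9}] r5c4 has the single candidate 9, so r5c4=9.
Step 10. [r7c4∈{5}] only 5 remains possible at r7c4, so r7c4=5.
Step 11. [r8c1∈{1}] r8c1 is down to just 1, so r8c1=1.
Step 12. [r9c8∈{2,5}] 5 has one home in row 9: r9c8. So r9c8=5.
Step 13. [r3c9∈{2}] nothing but 2 survives at r3c9, so r3c9=2.
Step 14. [r4c8∈{2,4}] 2 has one home in col 8: r4c8, so r4c8=2.
Step 15. [r7c6∈{9}] only 9 remains possible at r7c6. So r7c6=9.
Step 16. [r7c1∈{6}] r7c1 has the single candidate 6, so r7c1=6.
Step 17. [r6c8∈{3,4}] across col 8, 4 lands solely at r6c8 ⇒ r6c8=4.
Step 18. [r4c9∈{5}] r4c9 is down to just 5. So r4c9=5.
Step 19. [r4c7∈{7}] r4c7 is down to just 7, so r4c7=7.
Step 20. [r9c5∈{4,6}] row 9 places 6 nowhere but r9c5. So r9c5=6.
Step 21. [r4c2∈{1}] only 1 remains possible at r4c2. So r4c2=1.
Step 22. [r5c6∈{2}] only 2 remains possible at r5c6, so r5c6=2.
Step 23. [r1c5∈{5}] r1c5's peers cover all but 5. So r1c5=5.
Step 24. [r7c5∈{1}] r7c5's peers cover all but 1, so r7c5=1.
Step 25. [r6c9∈{3}] nothing but 3 survives at r6c9 ⇒ r6c9=3.
Step 26. [r7c8∈{3}] r7c8 is down to just 3, so r7c8=3.
Step 27. [r3c8∈{6}] r3c8's peers cover all but 6. So r3c8=6.
Step 28. [r2c7∈{1}] only 1 remains possible at r2c7. So r2c7=1.
Step 29. [r8c5∈{4}] r8c5 has the single candidate 4 ⇒ r8c5=4.
Step 30. [r5c5∈{7}] r5c5 is down to just 7, so r5c5=7.
Step 31. [r9c2∈{4}] r9c2's peers cover all but 4. So r9c2=4.
Step 32. [r6c7∈{9}] r6c7 is down to just 9, so r6c7=9.
Step 33. [r9c1∈{9}] only 9 remains possible at r9c1, so r9c1=9.
Step 34. [r2c4∈{4}] nothing but 4 survives at r2c4, so r2c4=4.
Step 35. [r2c2∈{6}] r2c2 has the single candidate 6. So r2c2=6.
Step 36. [r1c1∈{2}] nothing but 2 survives at r1c1 ⇒ r1c1=2.
Step 37. [r6c1∈{7}] only 7 remains possible at r6c1 ⇒ r6c1=7.
Step 38. [r5c9∈{8}] r5c9 has the single candidate 8 ⇒ r5c9=8.
Step 39. [r3c5∈{9}] r3c5 is down to just 9. So r3c5=9.
Step 40. [r8c7∈{8}] r8c7 is down to just 8 ⇒ r8c7=8.
Step 41. [r1c4∈{8}] r1c4 has the single candidate 8. So r1c4=8.
Step 42. [r9c7∈{2}] only 2 remains possible at r9c7. So r9c7=2.
Step 43. [r6c3∈{6}] r6c3 is down to just 6, so r6c3=6.
Step 44. [r4c6∈{4}] r4c6's peers cover all but 4 ⇒ r4c6=4.
Step 45. [r6c6∈{5}] only 5 remains possible at r6c6, so r6c6=5.
Step 46. [r1c3∈{1}] r1c3's peers cover all but 1. So r1c3=1.

Answer: 2 9 1 8 5 6 3 7 4 / 3 6 5 4 2 7 1 8 9 / 4 7 8 3 9 1 5 6 2 / 8 1 9 6 3 4 7 2 5 / 5 3 4 9 7 2 6 1 8 / 7 2 6 1 8 5 9 4 3 / 6 8 2 5 1 9 4 3 7 / 1 5 7 2 4 3 8 9 6 / 9 4 3 7 6 8 2 5 1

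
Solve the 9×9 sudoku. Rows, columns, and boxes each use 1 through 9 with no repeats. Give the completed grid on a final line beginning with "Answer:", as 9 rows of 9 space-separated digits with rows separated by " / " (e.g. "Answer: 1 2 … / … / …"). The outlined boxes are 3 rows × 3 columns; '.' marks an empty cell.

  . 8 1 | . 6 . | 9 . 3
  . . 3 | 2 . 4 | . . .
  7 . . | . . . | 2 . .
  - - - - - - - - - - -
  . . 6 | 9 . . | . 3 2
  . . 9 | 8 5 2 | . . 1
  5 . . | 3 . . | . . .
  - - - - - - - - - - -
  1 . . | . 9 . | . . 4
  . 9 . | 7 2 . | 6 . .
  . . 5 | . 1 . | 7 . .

Step 1. [r6c6∈{1,6,7}] box 5 places 6 nowhere but r6c6, so r6c6=6.
Step 2. [r5c7∈{4}] nothing but 4 survives at r5c7 ⇒ r5c7=4.
Step 3. [r6c7∈{8}] r6c7 has the single candidate 8, so r6c7=8.
Step 4. [r3c3∈{4}] r3c3's peers cover all but 4, so r3c3=4.
Step 5. [r8c3∈{8}] r8c3's peers cover all but 8 ⇒ r8c3=8.
Step 6. [r8c9∈{5}] r8c9 has the single candidate 5, so r8c9=5.
Step 7. [r1c4∈{5}] r1c4 has the single candidate 5. So r1c4=5.
Step 8. [r8c1∈{3,4}] 4 has one home in row 8: r8c1 ⇒ r8c1=4.
Step 9. [r6c2∈{1,2,4,7}] across row 6, 1 lands solely at r6c2, so r6c2=1.
Step 10. [r2c7∈{1,5}] in col 7, 1 fits only at r2c7 ⇒ r2c7=1.
Step 11. [r1c6∈{7}] nothing but 7 survives at r1c6. So r1c6=7.
Step 12. [r2c5∈{8}] r2c5's peers cover all but 8, so r2c5=8.
Step 13. [r8c6∈{3}] r8c6 has the single candidate 3 ⇒ r8c6=3.
Step 14. [r9c6∈{8}] only 8 remains possible at r9c6 ⇒ r9c6=8.
Step 15. [r5c8∈{6,7}] r5c8 is the only open cell in row 5 admitting 6, so r5c8=6.
Step 16. [r5c2∈{3,7}] across row 5, 7 lands solely at r5c2 ⇒ r5c2=7.
Step 17. [r4c5∈{4,7}] r4c5 is the only open cell in row 4 admitting 7, so r4c5=7.
Step 18. [r7c4∈{6}] r7c4's peers cover all but 6 ⇒ r7c4=6.
Step 19. [r3c9∈{6,8}] 8 has one home in col 9: r3c9 ⇒ r3c9=8.
Step 20. [r3c2∈{5,6}] in row 3, 6 fits only at r3c2 ⇒ r3c2=6.
Step 21. [r9c1∈{2,3,6}] 6 has one home in row 9: r9c1. So r9c1=6.
Step 22. [r9c9∈{9}] r9c9 is down to just 9 ⇒ r9c9=9.
Step 23. [r9c8∈{2}] r9c8 is down to just 2, so r9c8=2.
Step 24. [r7c2∈{2,3}] across col 2, 2 lands solely at r7c2. So r7c2=2.
Step 25. [r6c9∈{7}] nothing but 7 survives at r6c9. So r6c9=7.
Step 26. [r3c4∈{1}] only 1 remains possible at r3c4, so r3c4=1.
Step 27. [r2c2∈{5}] nothing but 5 survives at r2c2 ⇒ r2c2=5.
Step 28. [r9c4∈{4}] r9c4 is down to just 4, so r9c4=4.
Step 29. [r4c2∈{4}] r4c2's peers cover all but 4 ⇒ r4c2=4.
Step 30. [r8c8∈{1}] r8c8's peers cover all but 1 ⇒ r8c8=1.
Step 31. [r2c1∈{9}] nothing but 9 survives at r2c1, so r2c1=9.
Step 32. [r9c2∈{3}] only 3 remains possible at r9c2, so r9c2=3.
Step 33. [r4c7∈{5}] r4c7 is down to just 5 ⇒ r4c7=5.
Step 34. [r7c7∈{3}] r7c7 is down to just 3. So r7c7=3.
Step 35. [r4c1∈{8}] r4c1 has the single candidate 8 ⇒ r4c1=8.
Step 36. [r3c5∈{3}] r3c5 has the single candidate 3 ⇒ r3c5=3.
Step 37. [r3c6∈{9}] nothing but 9 survives at r3c6, so r3c6=9.
Step 38. [r5c1∈{3}] r5c1's peers cover all but 3 ⇒ r5c1=3.
Step 39. [r4c6∈{1}] r4c6's peers cover all but 1. So r4c6=1.
Step 40. [r7c3∈{7}] r7c3 has the single candidate 7, so r7c3=7.
Step 41. [r3c8∈{5}] r3c8 is down to just 5 ⇒ r3c8=5.
Step 42. [r7c6∈{5}] r7c6's peers cover all but 5. So r7c6=5.
Step 43. [r6c3∈{2}] nothing but 2 survives at r6c3, so r6c3=2.
Step 44. [r6c8∈{9}] only 9 remains possible at r6c8 ⇒ r6c8=9.
Step 45. [r6c5∈{4}] r6c5's peers cover all but 4. So r6c5=4.
Step 46. [r1c8∈{4}] r1c8's peers cover all but 4, so r1c8=4.
Step 47. [r7c8∈{8}] nothing but 8 survives at r7c8. So r7c8=8.
Step 48. [r2c8∈{7}] nothing but 7 survives at r2c8, so r2c8=7.
Step 49. [r2c9∈{6}] r2c9 is down to just 6 ⇒ r2c9=6.
Step 50. [r1c1∈{2}] r1c1 is down to just 2 ⇒ r1c1=2.

Answer: 2 8 1 5 6 7 9 4 3 / 9 5 3 2 8 4 1 7 6 / 7 6 4 1 3 9 2 5 8 / 8 4 6 9 7 1 5 3 2 / 3 7 9 8 5 2 4 6 1 / 5 1 2 3 4 6 8 9 7 / 1 2 7 6 9 5 3 8 4 / 4 9 8 7 2 3 6 1 5 / 6 3 5 4 1 8 7 2 9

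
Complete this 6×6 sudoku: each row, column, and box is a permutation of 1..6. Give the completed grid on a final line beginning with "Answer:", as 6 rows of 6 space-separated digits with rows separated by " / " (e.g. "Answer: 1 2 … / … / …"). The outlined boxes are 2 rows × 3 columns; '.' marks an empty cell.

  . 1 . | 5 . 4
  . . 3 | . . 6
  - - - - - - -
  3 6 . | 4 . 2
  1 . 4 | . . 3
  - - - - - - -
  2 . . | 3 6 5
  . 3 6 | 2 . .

Step 1. [r3c5∈{1,5}] r3c5 is the only open cell in row 3 admitting 1. So r3c5=1.
Step 2. [r4c2∈{2,5}] r4c2 is the only open cell in row 4 admitting 2 ⇒ r4c2=2.
Step 3. [r2c2∈{4,5}] r2c2 is the only open cell in col 2 admitting 5. So r2c2=5.
Step 4. [r1c5∈{2,3}] r1c5 is the only open cell in row 1 admitting 3 ⇒ r1c5=3.
Step 5. [r2c1∈{4}] r2c1 has the single candidate 4. So r2c1=4.
Step 6. [r6c6∈{1}] nothing but 1 survives at r6c6, so r6c6=1.
Step 7. [r1c3∈{2}] r1c3 is down to just 2. So r1c3=2.
Step 8. [r4c5∈{5}] only 5 remains possible at r4c5 ⇒ r4c5=5.
Step 9. [r3c3∈{5}] r3c3 is down to just 5 ⇒ r3c3=5.
Step 10. [r5c2∈{4}] r5c2 has the single candidate 4. So r5c2=4.
Step 11. [r2c4∈{1}] nothing but 1 survives at r2c4. So r2c4=1.
Step 12. [r1c1∈{6}] only 6 remains possible at r1c1 ⇒ r1c1=6.
Step 13. [r6c1∈{5}] only 5 remains possible at r6c1. So r6c1=5.
Step 14. [r6c5∈{4}] r6c5's peers cover all but 4 ⇒ r6c5=4.
Step 15. [r2c5∈{2}] r2c5 is down to just 2. So r2c5=2.
Step 16. [r4c4∈{6}] r4c4 is down to just 6 ⇒ r4c4=6.
Step 17. [r5c3∈{1}] r5c3's peers cover all but 1, so r5c3=1.

Answer: 6 1 2 5 3 4 / 4 5 3 1 2 6 / 3 6 5 4 1 2 / 1 2 4 6 5 3 / 2 4 1 3 6 5 / 5 3 6 2 4 1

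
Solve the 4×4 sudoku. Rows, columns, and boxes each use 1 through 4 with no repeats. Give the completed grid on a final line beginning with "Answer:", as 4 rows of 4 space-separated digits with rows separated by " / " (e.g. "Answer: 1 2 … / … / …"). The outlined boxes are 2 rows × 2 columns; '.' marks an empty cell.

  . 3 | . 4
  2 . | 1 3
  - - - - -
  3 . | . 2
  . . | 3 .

Step 1. [r4c1∈{1,4}] 4 has one home in col 1: r4c1 ⇒ r4c1=4.
Step 2. [r3c2∈{1}] r3c2's peers cover all but 1, so r3c2=1.
Step 3. [r1c1∈{1}] r1c1 has the single candidate 1 ⇒ r1c1=1.
Step 4. [r4c2∈{2}] r4c2 is down to just 2, so r4c2=2.
Step 5. [r2c2∈{4}] r2c2 is down to just 4, so r2c2=4.
Step 6. [r3c3∈{4}] nothing but 4 survives at r3c3. So r3c3=4.
Step 7. [r1c3∈{2}] r1c3's peers cover all but 2 ⇒ r1c3=2.
Step 8. [r4c4∈{1}] only 1 remains possible at r4c4 ⇒ r4c4=1.

Answer: 1 3 2 4 / 2 4 1 3 / 3 1 4 2 / 4 2 3 1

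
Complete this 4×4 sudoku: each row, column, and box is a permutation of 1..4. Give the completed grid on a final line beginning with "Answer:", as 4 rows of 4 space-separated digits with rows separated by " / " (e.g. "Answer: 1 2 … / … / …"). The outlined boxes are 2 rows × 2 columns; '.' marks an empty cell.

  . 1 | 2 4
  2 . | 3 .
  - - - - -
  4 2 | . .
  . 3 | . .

Step 1. [r3c3∈{1}] r3c3 has the single candidate 1. So r3c3=1.
Step 2. [r4c1∈{1}] r4c1's peers cover all but 1 ⇒ r4c1=1.
Step 3. [r2c4∈{1}] only 1 remains possible at r2c4. So r2c4=1.
Step 4. [r1c1∈{3}] r1c1 is down to just 3, so r1c1=3.
Step 5. [r4c4∈{2}] only 2 remains possible at r4c4 ⇒ r4c4=2.
Step 6. [r3c4∈{3}] only 3 remains possible at r3c4, so r3c4=3.
Step 7. [r2c2∈{4}] only 4 remains possible at r2c2 ⇒ r2c2=4.
Step 8. [r4c3∈{4}] r4c3's peers cover all but 4 ⇒ r4c3=4.

Answer: 3 1 2 4 / 2 4 3 1 / 4 2 1 3 / 1 3 4 2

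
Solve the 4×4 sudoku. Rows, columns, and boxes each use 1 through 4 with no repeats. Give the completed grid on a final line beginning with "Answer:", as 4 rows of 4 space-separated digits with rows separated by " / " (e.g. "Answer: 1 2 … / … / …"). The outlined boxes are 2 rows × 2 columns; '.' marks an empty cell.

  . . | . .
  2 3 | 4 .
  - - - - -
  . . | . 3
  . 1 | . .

Step 1. [r1c1∈{1,4}] across col 1, 1 lands solely at r1c1, so r1c1=1.
Step 2. [r4c3∈{2}] only 2 remains possible at r4c3 ⇒ r4c3=2.
Step 3. [r3c1∈{4}] only 4 remains possible at r3c1 ⇒ r3c1=4.
Step 4. [r1c3∈{3}] nothing but 3 survives at r1c3. So r1c3=3.
Step 5. [r3c3∈{1}] r3c3's peers cover all but 1, so r3c3=1.
Step 6. [r4c1∈{3}] r4c1 is down to just 3 ⇒ r4c1=3.
Step 7. [r2c4∈{1}] nothing but 1 survives at r2c4 ⇒ r2c4=1.
Step 8. [r4c4∈{4}] r4c4 has the single candidate 4, so r4c4=4.
Step 9. [r1c4∈{2}] r1c4 has the single candidate 2 ⇒ r1c4=2.
Step 10. [r1c2∈{4}] r1c2 is down to just 4, so r1c2=4.
Step 11. [r3c2∈{2}] r3c2 has the single candidate 2 ⇒ r3c2=2.

Answer: 1 4 3 2 / 2 3 4 1 / 4 2 1 3 / 3 1 2 4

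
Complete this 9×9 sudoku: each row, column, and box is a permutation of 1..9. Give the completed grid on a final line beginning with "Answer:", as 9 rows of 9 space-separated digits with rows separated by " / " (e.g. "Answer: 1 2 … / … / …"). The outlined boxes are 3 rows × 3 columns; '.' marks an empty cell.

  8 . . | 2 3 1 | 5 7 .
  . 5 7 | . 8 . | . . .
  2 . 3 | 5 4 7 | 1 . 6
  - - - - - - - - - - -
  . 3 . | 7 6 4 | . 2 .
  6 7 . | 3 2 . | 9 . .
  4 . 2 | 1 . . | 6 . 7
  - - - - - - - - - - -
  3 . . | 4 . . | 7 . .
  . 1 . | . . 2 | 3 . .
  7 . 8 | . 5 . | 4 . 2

Step 1. [r3c2∈{9}] r3c2 is down to just 9 ⇒ r3c2=9.
Step 2. [r9c2∈{6}] r9c2 is down to just 6, so r9c2=6.
Step 3. [r9c4∈{9}] r9c4 has the single candidate 9 ⇒ r9c4=9.
Step 4. [r1c9∈{4,9}] across row 1, 9 lands solely at r1c9 ⇒ r1c9=9.
Step 5. [r8c4∈{6,8}] in col 4, 8 fits only at r8c4. So r8c4=8.
Step 6. [r8c9∈{5}] r8c9's peers cover all but 5, so r8c9=5.
Step 7. [r4c7∈{8}] r4c7's peers cover all but 8. So r4c7=8.
Step 8. [r4c9∈{1}] r4c9 has the single candidate 1. So r4c9=1.
Step 9. [r8c1∈{9}] nothing but 9 survives at r8c1 ⇒ r8c1=9.
Step 10. [r7c8∈{1,6,8,9}] 9 has one home in row 7: r7c8. So r7c8=9.
Step 11. [r6c8∈{3,5}] r6c8 is the only open cell in row 6 admitting 3 ⇒ r6c8=3.
Step 12. [r5c8∈{4,5}] r5c8 is the only open cell in col 8 admitting 5, so r5c8=5.
Step 13. [r2c6∈{6,9}] across row 2, 9 lands solely at r2c6 ⇒ r2c6=9.
Step 14. [r7c3∈{5}] nothing but 5 survives at r7c3 ⇒ r7c3=5.
Step 15. [r6c2∈{8}] r6c2 is down to just 8 ⇒ r6c2=8.
Step 16. [r8c3∈{4}] r8c3 is down to just 4. So r8c3=4.
Step 17. [r5c9∈{4}] only 4 remains possible at r5c9. So r5c9=4.
Step 18. [r7c6∈{6}] only 6 remains possible at r7c6, so r7c6=6.
Step 19. [r1c2∈{4}] only 4 remains possible at r1c2. So r1c2=4.
Step 20. [r6c5∈{9}] nothing but 9 survives at r6c5, so r6c5=9.
Step 21. [r2c7∈{2}] only 2 remains possible at r2c7 ⇒ r2c7=2.
Step 22. [r6c6∈{5}] r6c6's peers cover all but 5, so r6c6=5.
Step 23. [r4c1∈{5}] r4c1 is down to just 5. So r4c1=5.
Step 24. [r7c2∈{2}] nothing but 2 survives at r7c2 ⇒ r7c2=2.
Step 25. [r9c8∈{1}] r9c8 has the single candidate 1, so r9c8=1.
Step 26. [r2c4∈{6}] r2c4 is down to just 6 ⇒ r2c4=6.
Step 27. [r7c9∈{8}] nothing but 8 survives at r7c9 ⇒ r7c9=8.
Step 28. [r5c3∈{1}] only 1 remains possible at r5c3, so r5c3=1.
Step 29. [r5c6∈{8}] r5c6's peers cover all but 8 ⇒ r5c6=8.
Step 30. [r2c8∈{4}] r2c8's peers cover all but 4, so r2c8=4.
Step 31. [r9c6∈{3}] nothing but 3 survives at r9c6, so r9c6=3.
Step 32. [r7c5∈{1}] r7c5's peers cover all but 1 ⇒ r7c5=1.
Step 33. [r4c3∈{9}] r4c3's peers cover all but 9 ⇒ r4c3=9.
Step 34. [r8c8∈{6}] r8c8's peers cover all but 6 ⇒ r8c8=6.
Step 35. [r2c9∈{3}] only 3 remains possible at r2c9 ⇒ r2c9=3.
Step 36. [r2c1∈{1}] r2c1 has the single candidate 1, so r2c1=1.
Step 37. [r3c8∈{8}] r3c8 has the single candidate 8. So r3c8=8.
Step 38. [r8c5∈{7}] r8c5 is down to just 7 ⇒ r8c5=7.
Step 39. [r1c3∈{6}] r1c3's peers cover all but 6, so r1c3=6.

Answer: 8 4 6 2 3 1 5 7 9 / 1 5 7 6 8 9 2 4 3 / 2 9 3 5 4 7 1 8 6 / 5 3 9 7 6 4 8 2 1 / 6 7 1 3 2 8 9 5 4 / 4 8 2 1 9 5 6 3 7 / 3 2 5 4 1 6 7 9 8 / 9 1 4 8 7 2 3 6 5 / 7 6 8 9 5 3 4 1 2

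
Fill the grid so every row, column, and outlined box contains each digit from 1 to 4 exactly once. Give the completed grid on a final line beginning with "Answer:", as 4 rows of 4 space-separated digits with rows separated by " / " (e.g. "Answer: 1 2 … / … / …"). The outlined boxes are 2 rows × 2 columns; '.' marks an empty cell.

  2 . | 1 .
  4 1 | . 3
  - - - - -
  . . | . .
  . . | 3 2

Step 1. [r3c2∈{2,3,4}] row 3 places 2 nowhere but r3c2 ⇒ r3c2=2.
Step 2. [r3c4∈{1,4}] col 4 places 1 nowhere but r3c4 ⇒ r3c4=1.
Step 3. [r3c1∈{3}] r3c1's peers cover all but 3, so r3c1=3.
Step 4. [r1c2∈{3}] r1c2 has the single candidate 3 ⇒ r1c2=3.
Step 5. [r2c3∈{2}] r2c3's peers cover all but 2. So r2c3=2.
Step 6. [r4c2∈{4}] r4c2 has the single candidate 4 ⇒ r4c2=4.
Step 7. [r1c4∈{4}] r1c4's peers cover all but 4 ⇒ r1c4=4.
Step 8. [r3c3∈{4}] only 4 remains possible at r3c3 ⇒ r3c3=4.
Step 9. [r4c1∈{1}] r4c1 has the single candidate 1. So r4c1=1.

Answer: 2 3 1 4 / 4 1 2 3 / 3 2 4 1 / 1 4 3 2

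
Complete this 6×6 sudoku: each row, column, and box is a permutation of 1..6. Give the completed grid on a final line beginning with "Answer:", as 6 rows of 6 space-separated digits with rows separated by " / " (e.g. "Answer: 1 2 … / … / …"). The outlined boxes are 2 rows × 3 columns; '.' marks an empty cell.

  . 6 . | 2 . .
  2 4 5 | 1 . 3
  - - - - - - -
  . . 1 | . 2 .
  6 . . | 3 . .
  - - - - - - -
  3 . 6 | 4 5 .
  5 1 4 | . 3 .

Step 1. [r3c4∈{5,6}] across col 4, 5 lands solely at r3c4. So r3c4=5.
Step 2. [r3c6∈{4,6}] across row 3, 6 lands solely at r3c6 ⇒ r3c6=6.
Step 3. [r1c5∈{4}] only 4 remains possible at r1c5 ⇒ r1c5=4.
Step 4. [r5c2∈{2}] r5c2 has the single candidate 2, so r5c2=2.
Step 5. [r4c5∈{1}] nothing but 1 survives at r4c5. So r4c5=1.
Step 6. [r6c6∈{2}] r6c6 has the single candidate 2. So r6c6=2.
Step 7. [r1c1∈{1}] r1c1's peers cover all but 1 ⇒ r1c1=1.
Step 8. [r4c6∈{4}] nothing but 4 survives at r4c6. So r4c6=4.
Step 9. [r3c2∈{3}] r3c2 has the single candidate 3 ⇒ r3c2=3.
Step 10. [r1c3∈{3}] r1c3 is down to just 3. So r1c3=3.
Step 11. [r4c3∈{2}] nothing but 2 survives at r4c3 ⇒ r4c3=2.
Step 12. [r5c6∈{1}] r5c6 has the single candidate 1. So r5c6=1.
Step 13. [r2c5∈{6}] r2c5 is down to just 6. So r2c5=6.
Step 14. [r4c2∈{5}] r4c2 is down to just 5, so r4c2=5.
Step 15. [r6c4∈{6}] only 6 remains possible at r6c4. So r6c4=6.
Step 16. [r3c1∈{4}] r3c1's peers cover all but 4 ⇒ r3c1=4.
Step 17. [r1c6∈{5}] nothing but 5 survives at r1c6, so r1c6=5.

Answer: 1 6 3 2 4 5 / 2 4 5 1 6 3 / 4 3 1 5 2 6 / 6 5 2 3 1 4 / 3 2 6 4 5 1 / 5 1 4 6 3 2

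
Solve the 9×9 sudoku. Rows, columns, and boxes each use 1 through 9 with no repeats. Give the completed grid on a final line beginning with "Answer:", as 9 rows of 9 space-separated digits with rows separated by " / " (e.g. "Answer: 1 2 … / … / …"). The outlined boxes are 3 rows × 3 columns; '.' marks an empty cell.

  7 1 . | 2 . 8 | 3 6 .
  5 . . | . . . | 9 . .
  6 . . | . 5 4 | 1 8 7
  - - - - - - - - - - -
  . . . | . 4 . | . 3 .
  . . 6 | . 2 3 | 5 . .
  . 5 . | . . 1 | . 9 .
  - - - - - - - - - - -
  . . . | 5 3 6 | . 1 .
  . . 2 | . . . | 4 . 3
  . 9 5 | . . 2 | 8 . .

Step 1. [r4c3∈{1,7,8,9}] in col 3, 1 fits only at r4c3. So r4c3=1.
Step 2. [r9c8∈{7}] only 7 remains possible at r9c8 ⇒ r9c8=7.
Step 3. [r9c5∈{1}] r9c5 is down to just 1 ⇒ r9c5=1.
Step 4. [r5c8∈{4}] r5c8 has the single candidate 4, so r5c8=4.
Step 5. [r2c6∈{7}] only 7 remains possible at r2c6, so r2c6=7.
Step 6. [r3c2∈{2,3}] in row 3, 2 fits only at r3c2 ⇒ r3c2=2.
Step 7. [r2c2∈{3,4,8}] in col 2, 3 fits only at r2c2. So r2c2=3.
Step 8. [r7c2∈{4,7,8}] r7c2 is the only open cell in col 2 admitting 4, so r7c2=4.
Step 9. [r7c1∈{8}] r7c1 has the single candidate 8 ⇒ r7c1=8.
Step 10. [r6c3∈{3,4,7,8}] col 3 places 3 nowhere but r6c3. So r6c3=3.
Step 11. [r7c7∈{2}] r7c7 has the single candidate 2. So r7c7=2.
Step 12. [r8c6∈{9}] r8c6's peers cover all but 9 ⇒ r8c6=9.
Step 13. [r3c3∈{9}] nothing but 9 survives at r3c3, so r3c3=9.
Step 14. [r1c3∈{4}] r1c3 is down to just 4. So r1c3=4.
Step 15. [r9c9∈{6}] r9c9's peers cover all but 6. So r9c9=6.
Step 16. [r2c5∈{6}] r2c5's peers cover all but 6. So r2c5=6.
Step 17. [r5c1∈{9}] nothing but 9 survives at r5c1. So r5c1=9.
Step 18. [r4c4∈{6,7,8,9}] 9 has one home in row 4: r4c4, so r4c4=9.
Step 19. [r6c4∈{6,7,8}] r6c4 is the only open cell in col 4 admitting 6, so r6c4=6.
Step 20. [r6c7∈{7}] r6c7 is down to just 7 ⇒ r6c7=7.
Step 21. [r5c4∈{7,8}] in box 5, 7 fits only at r5c4 ⇒ r5c4=7.
Step 22. [r8c5∈{7,8}] col 5 places 7 nowhere but r8c5 ⇒ r8c5=7.
Step 23. [r4c1∈{2}] r4c1 has the single candidate 2. So r4c1=2.
Step 24. [r4c9∈{8}] r4c9's peers cover all but 8 ⇒ r4c9=8.
Step 25. [r6c9∈{2}] r6c9 is down to just 2 ⇒ r6c9=2.
Step 26. [r7c3∈{7}] nothing but 7 survives at r7c3, so r7c3=7.
Step 27. [r2c4∈{1}] r2c4 has the single candidate 1, so r2c4=1.
Step 28. [r2c8∈{2}] only 2 remains possible at r2c8, so r2c8=2.
Step 29. [r3c4∈{3}] nothing but 3 survives at r3c4. So r3c4=3.
Step 30. [r9c1∈{3}] only 3 remains possible at r9c1. So r9c1=3.
Step 31. [r1c5∈{9}] r1c5 has the single candidate 9 ⇒ r1c5=9.
Step 32. [r8c8∈{5}] r8c8 has the single candidate 5 ⇒ r8c8=5.
Step 33. [r4c6∈{5}] r4c6 has the single candidate 5. So r4c6=5.
Step 34. [r9c4∈{4}] r9c4 is down to just 4, so r9c4=4.
Step 35. [r8c1∈{1}] r8c1 has the single candidate 1. So r8c1=1.
Step 36. [r2c3∈{8}] nothing but 8 survives at r2c3 ⇒ r2c3=8.
Step 37. [r2c9∈{4}] r2c9's peers cover all but 4 ⇒ r2c9=4.
Step 38. [r5c9∈{1}] only 1 remains possible at r5c9, so r5c9=1.
Step 39. [r6c5∈{8}] only 8 remains possible at r6c5 ⇒ r6c5=8.
Step 40. [r8c2∈{6}] nothing but 6 survives at r8c2 ⇒ r8c2=6.
Step 41. [r6c1∈{4}] r6c1's peers cover all but 4, so r6c1=4.
Step 42. [r4c7∈{6}] r4c7's peers cover all but 6 ⇒ r4c7=6.
Step 43. [r1c9∈{5}] r1c9 is down to just 5, so r1c9=5.
Step 44. [r4c2∈{7}] only 7 remains possible at r4c2, so r4c2=7.
Step 45. [r8c4∈{8}] nothing but 8 survives at r8c4. So r8c4=8.
Step 46. [r5c2∈{8}] only 8 remains possible at r5c2. So r5c2=8.
Step 47. [r7c9∈{9}] r7c9 has the single candidate 9, so r7c9=9.

Answer: 7 1 4 2 9 8 3 6 5 / 5 3 8 1 6 7 9 2 4 / 6 2 9 3 5 4 1 8 7 / 2 7 1 9 4 5 6 3 8 / 9 8 6 7 2 3 5 4 1 / 4 5 3 6 8 1 7 9 2 / 8 4 7 5 3 6 2 1 9 / 1 6 2 8 7 9 4 5 3 / 3 9 5 4 1 2 8 7 6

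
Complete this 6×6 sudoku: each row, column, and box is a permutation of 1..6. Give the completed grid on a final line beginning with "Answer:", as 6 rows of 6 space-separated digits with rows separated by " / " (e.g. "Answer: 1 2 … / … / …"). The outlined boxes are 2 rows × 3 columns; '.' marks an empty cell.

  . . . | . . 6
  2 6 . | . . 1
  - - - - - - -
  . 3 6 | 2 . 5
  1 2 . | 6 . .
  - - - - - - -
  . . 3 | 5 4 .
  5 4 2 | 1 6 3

Step 1. [r1c2∈{1,5}] col 2 places 5 nowhere but r1c2 ⇒ r1c2=5.
Step 2. [r2c3∈{4}] r2c3's peers cover all but 4 ⇒ r2c3=4.
Step 3. [r2c4∈{3}] r2c4's peers cover all but 3 ⇒ r2c4=3.
Step 4. [r1c4∈{4}] nothing but 4 survives at r1c4 ⇒ r1c4=4.
Step 5. [r1c3∈{1}] nothing but 1 survives at r1c3, so r1c3=1.
Step 6. [r1c5∈{2}] r1c5 is down to just 2. So r1c5=2.
Step 7. [r4c5∈{3}] only 3 remains possible at r4c5 ⇒ r4c5=3.
Step 8. [r4c6∈{4}] nothing but 4 survives at r4c6 ⇒ r4c6=4.
Step 9. [r5c1∈{6}] nothing but 6 survives at r5c1, so r5c1=6.
Step 10. [r3c5∈{1}] r3c5's peers cover all but 1 ⇒ r3c5=1.
Step 11. [r2c5∈{5}] nothing but 5 survives at r2c5, so r2c5=5.
Step 12. [r5c2∈{1}] r5c2 has the single candidate 1. So r5c2=1.
Step 13. [r4c3∈{5}] r4c3's peers cover all but 5 ⇒ r4c3=5.
Step 14. [r1c1∈{3}] r1c1 is down to just 3, so r1c1=3.
Step 15. [r3c1∈{4}] nothing but 4 survives at r3c1. So r3c1=4.
Step 16. [r5c6∈{2}] r5c6 is down to just 2 ⇒ r5c6=2.

Answer: 3 5 1 4 2 6 / 2 6 4 3 5 1 / 4 3 6 2 1 5 / 1 2 5 6 3 4 / 6 1 3 5 4 2 / 5 4 2 1 6 3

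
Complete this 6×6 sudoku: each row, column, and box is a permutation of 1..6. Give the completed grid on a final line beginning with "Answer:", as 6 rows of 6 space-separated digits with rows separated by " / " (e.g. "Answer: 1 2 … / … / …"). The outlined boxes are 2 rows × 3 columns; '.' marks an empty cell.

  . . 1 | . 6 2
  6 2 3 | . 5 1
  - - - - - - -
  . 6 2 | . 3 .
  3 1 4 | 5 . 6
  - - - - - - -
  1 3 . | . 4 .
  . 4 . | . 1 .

Step 1. [r3c1∈{5}] r3c1's peers cover all but 5, so r3c1=5.
Step 2. [r5c4∈{2,6}] r5c4 is the only open cell in row 5 admitting 2, so r5c4=2.
Step 3. [r6c6∈{3,5}] in col 6, 3 fits only at r6c6. So r6c6=3.
Step 4. [r6c3∈{5,6}] row 6 places 5 nowhere but r6c3, so r6c3=5.
Step 5. [r2c4∈{4}] nothing but 4 survives at r2c4, so r2c4=4.
Step 6. [r6c4∈{6}] r6c4 is down to just 6 ⇒ r6c4=6.
Step 7. [r6c1∈{2}] r6c1 is down to just 2. So r6c1=2.
Step 8. [r1c4∈{3}] r1c4 has the single candidate 3. So r1c4=3.
Step 9. [r1c1∈{4}] r1c1's peers cover all but 4. So r1c1=4.
Step 10. [r3c6∈{4}] r3c6 has the single candidate 4, so r3c6=4.
Step 11. [r4c5∈{2}] r4c5 has the single candidate 2, so r4c5=2.
Step 12. [r5c3∈{6}] r5c3's peers cover all but 6, so r5c3=6.
Step 13. [r5c6∈{5}] r5c6 has the single candidate 5, so r5c6=5.
Step 14. [r3c4∈{1}] r3c4's peers cover all but 1 ⇒ r3c4=1.
Step 15. [r1c2∈{5}] nothing but 5 survives at r1c2 ⇒ r1c2=5.

Answer: 4 5 1 3 6 2 / 6 2 3 4 5 1 / 5 6 2 1 3 4 / 3 1 4 5 2 6 / 1 3 6 2 4 5 / 2 4 5 6 1 3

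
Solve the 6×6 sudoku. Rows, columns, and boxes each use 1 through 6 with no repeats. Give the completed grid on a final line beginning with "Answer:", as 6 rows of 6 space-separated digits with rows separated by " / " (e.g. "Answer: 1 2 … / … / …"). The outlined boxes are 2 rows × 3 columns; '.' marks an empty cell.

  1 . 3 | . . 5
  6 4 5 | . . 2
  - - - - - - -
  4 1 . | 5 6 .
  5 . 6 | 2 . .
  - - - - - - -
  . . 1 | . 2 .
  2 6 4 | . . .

Step 1. [r3c6∈{3}] r3c6 is down to just 3. So r3c6=3.
Step 2. [r6c6∈{1}] r6c6 has the single candidate 1. So r6c6=1.
Step 3. [r6c4∈{3}] r6c4 is down to just 3. So r6c4=3.
Step 4. [r1c4∈{4,6}] in row 1, 6 fits only at r1c4. So r1c4=6.
Step 5. [r4c6∈{4}] only 4 remains possible at r4c6. So r4c6=4.
Step 6. [r5c1∈{3}] nothing but 3 survives at r5c1, so r5c1=3.
Step 7. [r2c5∈{1,3}] r2c5 is the only open cell in row 2 admitting 3, so r2c5=3.
Step 8. [r2c4∈{1}] r2c4 is down to just 1 ⇒ r2c4=1.
Step 9. [r5c4∈{4}] r5c4 has the single candidate 4, so r5c4=4.
Step 10. [r4c5∈{1}] only 1 remains possible at r4c5 ⇒ r4c5=1.
Step 11. [r6c5∈{5}] r6c5's peers cover all but 5 ⇒ r6c5=5.
Step 12. [r5c6∈{6}] r5c6 has the single candidate 6, so r5c6=6.
Step 13. [r1c2∈{2}] r1c2 is down to just 2, so r1c2=2.
Step 14. [r4c2∈{3}] nothing but 3 survives at r4c2, so r4c2=3.
Step 15. [r3c3∈{2}] only 2 remains possible at r3c3 ⇒ r3c3=2.
Step 16. [r5c2∈{5}] r5c2 is down to just 5. So r5c2=5.
Step 17. [r1c5∈{4}] r1c5 is down to just 4 ⇒ r1c5=4.

Answer: 1 2 3 6 4 5 / 6 4 5 1 3 2 / 4 1 2 5 6 3 / 5 3 6 2 1 4 / 3 5 1 4 2 6 / 2 6 4 3 5 1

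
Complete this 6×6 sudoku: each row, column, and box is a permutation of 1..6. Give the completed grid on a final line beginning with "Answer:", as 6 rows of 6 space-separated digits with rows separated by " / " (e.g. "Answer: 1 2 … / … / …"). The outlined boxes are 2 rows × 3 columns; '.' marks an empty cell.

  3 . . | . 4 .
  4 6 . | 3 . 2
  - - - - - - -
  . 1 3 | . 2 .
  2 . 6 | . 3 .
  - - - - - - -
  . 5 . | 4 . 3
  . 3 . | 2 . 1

Step 1. [r3c6∈{4,5,6}] 4 has one home in row 3: r3c6 ⇒ r3c6=4.
Step 2. [r4c6∈{5}] nothing but 5 survives at r4c6, so r4c6=5.
Step 3. [r1c4∈{1,5,6}] in col 4, 5 fits only at r1c4. So r1c4=5.
Step 4. [r1c3∈{1,2}] r1c3 is the only open cell in row 1 admitting 1, so r1c3=1.
Step 5. [r5c5∈{6}] nothing but 6 survives at r5c5 ⇒ r5c5=6.
Step 6. [r6c1∈{6}] r6c1 has the single candidate 6, so r6c1=6.
Step 7. [r6c5∈{5}] r6c5's peers cover all but 5 ⇒ r6c5=5.
Step 8. [r1c6∈{6}] r1c6 is down to just 6, so r1c6=6.
Step 9. [r4c2∈{4}] r4c2's peers cover all but 4 ⇒ r4c2=4.
Step 10. [r2c3∈{5}] r2c3 is down to just 5 ⇒ r2c3=5.
Step 11. [r4c4∈{1}] r4c4 is down to just 1. So r4c4=1.
Step 12. [r3c1∈{5}] nothing but 5 survives at r3c1, so r3c1=5.
Step 13. [r2c5∈{1}] r2c5's peers cover all but 1 ⇒ r2c5=1.
Step 14. [r1c2∈{2}] r1c2 is down to just 2, so r1c2=2.
Step 15. [r3c4∈{6}] r3c4 is down to just 6, so r3c4=6.
Step 16. [r5c1∈{1}] r5c1 has the single candidate 1 ⇒ r5c1=1.
Step 17. [r6c3∈{4}] nothing but 4 survives at r6c3. So r6c3=4.
Step 18. [r5c3∈{2}] r5c3 is down to just 2. So r5c3=2.

Answer: 3 2 1 5 4 6 / 4 6 5 3 1 2 / 5 1 3 6 2 4 / 2 4 6 1 3 5 / 1 5 2 4 6 3 / 6 3 4 2 5 1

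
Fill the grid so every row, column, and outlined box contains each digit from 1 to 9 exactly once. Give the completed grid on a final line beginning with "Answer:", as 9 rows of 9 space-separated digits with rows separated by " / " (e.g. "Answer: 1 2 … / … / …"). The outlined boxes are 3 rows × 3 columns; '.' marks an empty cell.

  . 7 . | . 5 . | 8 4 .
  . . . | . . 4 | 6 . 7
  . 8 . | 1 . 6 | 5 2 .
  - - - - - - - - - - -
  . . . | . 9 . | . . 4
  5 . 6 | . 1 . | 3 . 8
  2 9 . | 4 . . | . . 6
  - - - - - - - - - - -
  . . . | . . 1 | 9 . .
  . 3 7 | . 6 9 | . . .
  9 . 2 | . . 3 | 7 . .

Step 1. [r4c2∈{1}] nothing but 1 survives at r4c2 ⇒ r4c2=1.
Step 2. [r8c1∈{1,4,8}] 1 has one home in box 7: r8c1, so r8c1=1.
Step 3. [r2c1∈{3}] nothing but 3 survives at r2c1 ⇒ r2c1=3.
Step 4. [r1c6∈{2}] r1c6 is down to just 2. So r1c6=2.
Step 5. [r5c6∈{7}] nothing but 7 survives at r5c6. So r5c6=7.
Step 6. [r7c5∈{2,4,7,8}] across col 5, 2 lands solely at r7c5, so r7c5=2.
Step 7. [r7c8∈{3,5,6,8}] col 8 places 3 nowhere but r7c8 ⇒ r7c8=3.
Step 8. [r7c9∈{5}] r7c9 is down to just 5. So r7c9=5.
Step 9. [r4c4∈{2,3,5,6,8}] across row 4, 6 lands solely at r4c4. So r4c4=6.
Step 10. [r9c2∈{4,5,6}] across box 7, 5 lands solely at r9c2. So r9c2=5.
Step 11. [r9c4∈{8}] r9c4's peers cover all but 8. So r9c4=8.
Step 12. [r6c8∈{1,5,7}] across row 6, 7 lands solely at r6c8, so r6c8=7.
Step 13. [r2c4∈{9}] r2c4 is down to just 9. So r2c4=9.
Step 14. [r2c8∈{1}] nothing but 1 survives at r2c8 ⇒ r2c8=1.
Step 15. [r6c5∈{3,8}] box 5 places 3 nowhere but r6c5 ⇒ r6c5=3.
Step 16. [r6c3∈{8}] r6c3 is down to just 8. So r6c3=8.
Step 17. [r7c3∈{4}] r7c3 has the single candidate 4, so r7c3=4.
Step 18. [r3c9∈{3,9}] r3c9 is the only open cell in row 3 admitting 3. So r3c9=3.
Step 19. [r8c9∈{2}] r8c9's peers cover all but 2 ⇒ r8c9=2.
Step 20. [r1c3∈{1,9}] 1 has one home in row 1: r1c3 ⇒ r1c3=1.
Step 21. [r1c1∈{6}] r1c1's peers cover all but 6, so r1c1=6.
Step 22. [r4c6∈{5,8}] 8 has one home in row 4: r4c6 ⇒ r4c6=8.
Step 23. [r8c8∈{8}] only 8 remains possible at r8c8 ⇒ r8c8=8.
Step 24. [r4c7∈{2}] r4c7 is down to just 2 ⇒ r4c7=2.
Step 25. [r2c3∈{5}] r2c3's peers cover all but 5. So r2c3=5.
Step 26. [r4c1∈{7}] only 7 remains possible at r4c1, so r4c1=7.
Step 27. [r4c8∈{5}] r4c8 is down to just 5 ⇒ r4c8=5.
Step 28. [r3c3∈{9}] r3c3 is down to just 9. So r3c3=9.
Step 29. [r8c4∈{5}] r8c4 is down to just 5. So r8c4=5.
Step 30. [r3c1∈{4}] r3c1's peers cover all but 4 ⇒ r3c1=4.
Step 31. [r7c1∈{8}] r7c1 has the single candidate 8. So r7c1=8.
Step 32. [r4c3∈{3}] r4c3 has the single candidate 3. So r4c3=3.
Step 33. [r9c5∈{4}] r9c5 is down to just 4. So r9c5=4.
Step 34. [r2c5∈{8}] r2c5 has the single candidate 8. So r2c5=8.
Step 35. [r2c2∈{2}] only 2 remains possible at r2c2 ⇒ r2c2=2.
Step 36. [r7c4∈{7}] r7c4's peers cover all but 7, so r7c4=7.
Step 37. [r3c5∈{7}] r3c5 has the single candidate 7 ⇒ r3c5=7.
Step 38. [r1c9∈{9}] nothing but 9 survives at r1c9, so r1c9=9.
Step 39. [r9c9∈{1}] nothing but 1 survives at r9c9 ⇒ r9c9=1.
Step 40. [r8c7∈{4}] r8c7 has the single candidate 4. So r8c7=4.
Step 41. [r7c2∈{6}] r7c2's peers cover all but 6 ⇒ r7c2=6.
Step 42. [r1c4∈{3}] r1c4 has the single candidate 3, so r1c4=3.
Step 43. [r5c4∈{2}] r5c4's peers cover all but 2. So r5c4=2.
Step 44. [r6c6∈{5}] r6c6 has the single candidate 5 ⇒ r6c6=5.
Step 45. [r9c8∈{6}] r9c8's peers cover all but 6. So r9c8=6.
Step 46. [r5c8∈{9}] r5c8 has the single candidate 9 ⇒ r5c8=9.
Step 47. [r6c7∈{1}] r6c7's peers cover all but 1 ⇒ r6c7=1.
Step 48. [r5c2∈{4}] r5c2's peers cover all but 4. So r5c2=4.

Answer: 6 7 1 3 5 2 8 4 9 / 3 2 5 9 8 4 6 1 7 / 4 8 9 1 7 6 5 2 3 / 7 1 3 6 9 8 2 5 4 / 5 4 6 2 1 7 3 9 8 / 2 9 8 4 3 5 1 7 6 / 8 6 4 7 2 1 9 3 5 / 1 3 7 5 6 9 4 8 2 / 9 5 2 8 4 3 7 6 1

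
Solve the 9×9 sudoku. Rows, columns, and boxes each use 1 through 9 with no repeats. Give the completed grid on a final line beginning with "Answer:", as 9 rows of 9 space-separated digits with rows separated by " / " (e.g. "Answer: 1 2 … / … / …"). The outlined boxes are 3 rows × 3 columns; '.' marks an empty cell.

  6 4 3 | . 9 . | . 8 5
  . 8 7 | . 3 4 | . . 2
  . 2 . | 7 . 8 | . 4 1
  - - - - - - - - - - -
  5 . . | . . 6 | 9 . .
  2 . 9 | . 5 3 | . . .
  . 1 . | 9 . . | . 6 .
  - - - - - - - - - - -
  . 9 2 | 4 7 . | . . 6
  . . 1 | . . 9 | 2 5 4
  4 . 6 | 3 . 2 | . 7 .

Step 1. [r5c8∈{1}] only 1 remains possible at r5c8 ⇒ r5c8=1.
Step 2. [r5c4∈{8}] r5c4 is down to just 8. So r5c4=8.
Step 3. [r5c9∈{7}] only 7 remains possible at r5c9, so r5c9=7.
Step 4. [r6c5∈{2,4}] across row 6, 2 lands solely at r6c5, so r6c5=2.
Step 5. [r3c5∈{6}] r3c5 is down to just 6, so r3c5=6.
Step 6. [r7c8∈{3}] only 3 remains possible at r7c8 ⇒ r7c8=3.
Step 7. [r4c4∈{1}] r4c4 is down to just 1. So r4c4=1.
Step 8. [r6c7∈{3,4,5,8}] r6c7 is the only open cell in row 6 admitting 5. So r6c7=5.
Step 9. [r9c5∈{1,8}] 1 has one home in col 5: r9c5. So r9c5=1.
Step 10. [r7c1∈{8}] only 8 remains possible at r7c1. So r7c1=8.
Step 11. [r4c2∈{3,7}] row 4 places 7 nowhere but r4c2. So r4c2=7.
Step 12. [r4c9∈{3,8}] row 4 places 3 nowhere but r4c9. So r4c9=3.
Step 13. [r6c9∈{8}] r6c9 is down to just 8. So r6c9=8.
Step 14. [r4c3∈{4,8}] r4c3 is the only open cell in row 4 admitting 8. So r4c3=8.
Step 15. [r6c1∈{3}] only 3 remains possible at r6c1. So r6c1=3.
Step 16. [r2c8∈{9}] nothing but 9 survives at r2c8 ⇒ r2c8=9.
Step 17. [r1c6∈{1}] nothing but 1 survives at r1c6 ⇒ r1c6=1.
Step 18. [r4c8∈{2}] only 2 remains possible at r4c8 ⇒ r4c8=2.
Step 19. [r9c7∈{8}] r9c7 has the single candidate 8. So r9c7=8.
Step 20. [r3c3∈{5}] r3c3 is down to just 5 ⇒ r3c3=5.
Step 21. [r4c5∈{4}] r4c5's peers cover all but 4 ⇒ r4c5=4.
Step 22. [r5c7∈{4}] r5c7 is down to just 4. So r5c7=4.
Step 23. [r3c1∈{9}] only 9 remains possible at r3c1 ⇒ r3c1=9.
Step 24. [r2c4∈{5}] nothing but 5 survives at r2c4. So r2c4=5.
Step 25. [r3c7∈{3}] r3c7 is down to just 3, so r3c7=3.
Step 26. [r2c1∈{1}] nothing but 1 survives at r2c1, so r2c1=1.
Step 27. [r7c7∈{1}] r7c7 is down to just 1 ⇒ r7c7=1.
Step 28. [r6c3∈{4}] nothing but 4 survives at r6c3. So r6c3=4.
Step 29. [r1c4∈{2}] only 2 remains possible at r1c4, so r1c4=2.
Step 30. [r9c9∈{9}] r9c9 is down to just 9 ⇒ r9c9=9.
Step 31. [r7c6∈{5}] nothing but 5 survives at r7c6, so r7c6=5.
Step 32. [r8c4∈{6}] r8c4 has the single candidate 6, so r8c4=6.
Step 33. [r2c7∈{6}] nothing but 6 survives at r2c7, so r2c7=6.
Step 34. [r8c1∈{7}] only 7 remains possible at r8c1, so r8c1=7.
Step 35. [r8c5∈{8}] only 8 remains possible at r8c5 ⇒ r8c5=8.
Step 36. [r8c2∈{3}] nothing but 3 survives at r8c2 ⇒ r8c2=3.
Step 37. [r1c7∈{7}] r1c7 has the single candidate 7 ⇒ r1c7=7.
Step 38. [r6c6∈{7}] only 7 remains possible at r6c6. So r6c6=7.
Step 39. [r9c2∈{5}] r9c2 has the single candidate 5 ⇒ r9c2=5.
Step 40. [r5c2∈{6}] nothing but 6 survives at r5c2, so r5c2=6.

Answer: 6 4 3 2 9 1 7 8 5 / 1 8 7 5 3 4 6 9 2 / 9 2 5 7 6 8 3 4 1 / 5 7 8 1 4 6 9 2 3 / 2 6 9 8 5 3 4 1 7 / 3 1 4 9 2 7 5 6 8 / 8 9 2 4 7 5 1 3 6 / 7 3 1 6 8 9 2 5 4 / 4 5 6 3 1 2 8 7 9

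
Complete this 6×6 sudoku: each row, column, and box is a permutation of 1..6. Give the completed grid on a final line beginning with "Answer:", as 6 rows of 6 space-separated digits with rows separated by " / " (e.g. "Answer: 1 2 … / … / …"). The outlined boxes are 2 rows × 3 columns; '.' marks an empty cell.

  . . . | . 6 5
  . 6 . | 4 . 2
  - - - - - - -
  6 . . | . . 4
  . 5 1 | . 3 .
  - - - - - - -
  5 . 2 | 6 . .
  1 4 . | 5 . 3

Step 1. [r2c1∈{3}] r2c1 has the single candidate 3, so r2c1=3.
Step 2. [r4c4∈{2}] nothing but 2 survives at r4c4. So r4c4=2.
Step 3. [r2c5∈{1}] r2c5's peers cover all but 1, so r2c5=1.
Step 4. [r1c1∈{2,4}] 2 has one home in col 1: r1c1 ⇒ r1c1=2.
Step 5. [r3c3∈{3}] r3c3 has the single candidate 3. So r3c3=3.
Step 6. [r5c5∈{4}] r5c5 is down to just 4. So r5c5=4.
Step 7. [r1c3∈{4}] only 4 remains possible at r1c3, so r1c3=4.
Step 8. [r1c4∈{3}] r1c4 has the single candidate 3. So r1c4=3.
Step 9. [r1c2∈{1}] r1c2 has the single candidate 1 ⇒ r1c2=1.
Step 10. [r6c3∈{6}] nothing but 6 survives at r6c3. So r6c3=6.
Step 11. [r2c3∈{5}] r2c3 has the single candidate 5 ⇒ r2c3=5.
Step 12. [r3c5∈{5}] only 5 remains possible at r3c5, so r3c5=5.
Step 13. [r4c1∈{4}] nothing but 4 survives at r4c1 ⇒ r4c1=4.
Step 14. [r5c6∈{1}] nothing but 1 survives at r5c6, so r5c6=1.
Step 15. [r6c5∈{2}] r6c5 is down to just 2, so r6c5=2.
Step 16. [r5c2∈{3}] nothing but 3 survives at r5c2 ⇒ r5c2=3.
Step 17. [r3c2∈{2}] r3c2's peers cover all but 2, so r3c2=2.
Step 18. [r3c4∈{1}] r3c4 has the single candidate 1. So r3c4=1.
Step 19. [r4c6∈{6}] r4c6 is down to just 6, so r4c6=6.

Answer: 2 1 4 3 6 5 / 3 6 5 4 1 2 / 6 2 3 1 5 4 / 4 5 1 2 3 6 / 5 3 2 6 4 1 / 1 4 6 5 2 3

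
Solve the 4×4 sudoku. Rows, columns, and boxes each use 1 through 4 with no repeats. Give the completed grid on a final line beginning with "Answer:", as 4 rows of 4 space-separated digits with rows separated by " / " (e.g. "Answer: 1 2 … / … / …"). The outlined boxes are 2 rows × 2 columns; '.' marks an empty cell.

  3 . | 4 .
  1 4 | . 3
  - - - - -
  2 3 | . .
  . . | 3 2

Step 1. [r1c4∈{1}] only 1 remains possible at r1c4, so r1c4=1.
Step 2. [r4c1∈{4}] r4c1 is down to just 4. So r4c1=4.
Step 3. [r3c3∈{1}] nothing but 1 survives at r3c3, so r3c3=1.
Step 4. [r4c2∈{1}] r4c2 has the single candidate 1 ⇒ r4c2=1.
Step 5. [r1c2∈{2}] r1c2's peers cover all but 2 ⇒ r1c2=2.
Step 6. [r3c4∈{4}] only 4 remains possible at r3c4. So r3c4=4.
Step 7. [r2c3∈{2}] r2c3 is down to just 2 ⇒ r2c3=2.

Answer: 3 2 4 1 / 1 4 2 3 / 2 3 1 4 / 4 1 3 2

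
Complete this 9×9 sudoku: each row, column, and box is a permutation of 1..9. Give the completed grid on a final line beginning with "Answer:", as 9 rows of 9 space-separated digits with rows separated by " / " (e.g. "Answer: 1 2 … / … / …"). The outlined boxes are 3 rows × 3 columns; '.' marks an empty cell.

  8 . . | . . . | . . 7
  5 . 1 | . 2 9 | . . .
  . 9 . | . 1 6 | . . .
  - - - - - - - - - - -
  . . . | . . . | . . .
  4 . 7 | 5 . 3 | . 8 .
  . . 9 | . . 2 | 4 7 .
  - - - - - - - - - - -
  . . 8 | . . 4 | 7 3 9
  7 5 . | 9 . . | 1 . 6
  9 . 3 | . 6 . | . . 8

Step 1. [r6c5∈{8}] nothing but 8 survives at r6c5 ⇒ r6c5=8.
Step 2. [r6c9∈{1,3,5}] 5 has one home in row 6: r6c9, so r6c9=5.
Step 3. [r1c8∈{1,2,4,5,6,9}] row 1 places 1 nowhere but r1c8 ⇒ r1c8=1.
Step 4. [r3c4∈{3,4,7,8}] 7 has one home in row 3: r3c4, so r3c4=7.
Step 5. [r1c7∈{2,3,5,6,9}] across row 1, 9 lands solely at r1c7, so r1c7=9.
Step 6. [r4c2∈{1,2,3,6,8}] 8 has one home in row 4: r4c2, so r4c2=8.
Step 7. [r3c7∈{2,3,5,8}] row 3 places 8 nowhere but r3c7. So r3c7=8.
Step 8. [r3c8∈{2,4,5}] 5 has one home in row 3: r3c8, so r3c8=5.
Step 9. [r3c9∈{2,3,4}] r3c9 is the only open cell in box 3 admitting 2. So r3c9=2.
Step 10. [r3c1∈{3}] nothing but 3 survives at r3c1. So r3c1=3.
Step 11. [r2c9∈{3,4}] r2c9 is the only open cell in col 9 admitting 4. So r2c9=4.
Step 12. [r2c7∈{3,6}] r2c7 is the only open cell in box 3 admitting 3. So r2c7=3.
Step 13. [r3c3∈{4}] nothing but 4 survives at r3c3, so r3c3=4.
Step 14. [r8c3∈{2}] r8c3 has the single candidate 2 ⇒ r8c3=2.
Step 15. [r4c1∈{1,2,6}] 2 has one home in col 1: r4c1 ⇒ r4c1=2.
Step 16. [r4c7∈{6}] r4c7's peers cover all but 6. So r4c7=6.
Step 17. [r5c2∈{1,6}] 6 has one home in row 5: r5c2 ⇒ r5c2=6.
Step 18. [r7c2∈{1}] r7c2's peers cover all but 1. So r7c2=1.
Step 19. [r9c8∈{2,4}] across col 8, 2 lands solely at r9c8 ⇒ r9c8=2.
Step 20. [r9c4∈{1}] r9c4's peers cover all but 1, so r9c4=1.
Step 21. [r4c5∈{4,7,9}] 7 has one home in col 5: r4c5, so r4c5=7.
Step 22. [r1c5∈{3,4,5}] across col 5, 4 lands solely at r1c5. So r1c5=4.
Step 23. [r4c9∈{1,3}] across row 4, 3 lands solely at r4c9. So r4c9=3.
Step 24. [r9c7∈{5}] nothing but 5 survives at r9c7 ⇒ r9c7=5.
Step 25. [r4c8∈{9}] r4c8's peers cover all but 9, so r4c8=9.
Step 26. [r7c4∈{2}] r7c4's peers cover all but 2 ⇒ r7c4=2.
Step 27. [r1c2∈{2}] only 2 remains possible at r1c2 ⇒ r1c2=2.
Step 28. [r2c8∈{6}] nothing but 6 survives at r2c8. So r2c8=6.
Step 29. [r6c1∈{1}] r6c1 has the single candidate 1 ⇒ r6c1=1.
Step 30. [r4c3∈{5}] r4c3 is down to just 5, so r4c3=5.
Step 31. [r8c8∈{4}] only 4 remains possible at r8c8. So r8c8=4.
Step 32. [r6c4∈{6}] only 6 remains possible at r6c4 ⇒ r6c4=6.
Step 33. [r2c4∈{8}] r2c4's peers cover all but 8. So r2c4=8.
Step 34. [r4c4∈{4}] nothing but 4 survives at r4c4, so r4c4=4.
Step 35. [r9c2∈{4}] r9c2 is down to just 4. So r9c2=4.
Step 36. [r8c6∈{8}] r8c6 is down to just 8 ⇒ r8c6=8.
Step 37. [r7c5∈{5}] r7c5's peers cover all but 5, so r7c5=5.
Step 38. [r2c2∈{7}] nothing but 7 survives at r2c2, so r2c2=7.
Step 39. [r5c9∈{1}] r5c9's peers cover all but 1. So r5c9=1.
Step 40. [r5c5∈{9}] r5c5 has the single candidate 9. So r5c5=9.
Step 41. [r4c6∈{1}] only 1 remains possible at r4c6 ⇒ r4c6=1.
Step 42. [r9c6∈{7}] r9c6 has the single candidate 7. So r9c6=7.
Step 43. [r6c2∈{3}] nothing but 3 survives at r6c2 ⇒ r6c2=3.
Step 44. [r8c5∈{3}] only 3 remains possible at r8c5 ⇒ r8c5=3.
Step 45. [r1c6∈{5}] r1c6 has the single candidate 5. So r1c6=5.
Step 46. [r7c1∈{6}] r7c1 is down to just 6 ⇒ r7c1=6.
Step 47. [r1c3∈{6}] nothing but 6 survives at r1c3. So r1c3=6.
Step 48. [r1c4∈{3}] r1c4 is down to just 3 ⇒ r1c4=3.
Step 49. [r5c7∈{2}] r5c7 is down to just 2 ⇒ r5c7=2.

Answer: 8 2 6 3 4 5 9 1 7 / 5 7 1 8 2 9 3 6 4 / 3 9 4 7 1 6 8 5 2 / 2 8 5 4 7 1 6 9 3 / 4 6 7 5 9 3 2 8 1 / 1 3 9 6 8 2 4 7 5 / 6 1 8 2 5 4 7 3 9 / 7 5 2 9 3 8 1 4 6 / 9 4 3 1 6 7 5 2 8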